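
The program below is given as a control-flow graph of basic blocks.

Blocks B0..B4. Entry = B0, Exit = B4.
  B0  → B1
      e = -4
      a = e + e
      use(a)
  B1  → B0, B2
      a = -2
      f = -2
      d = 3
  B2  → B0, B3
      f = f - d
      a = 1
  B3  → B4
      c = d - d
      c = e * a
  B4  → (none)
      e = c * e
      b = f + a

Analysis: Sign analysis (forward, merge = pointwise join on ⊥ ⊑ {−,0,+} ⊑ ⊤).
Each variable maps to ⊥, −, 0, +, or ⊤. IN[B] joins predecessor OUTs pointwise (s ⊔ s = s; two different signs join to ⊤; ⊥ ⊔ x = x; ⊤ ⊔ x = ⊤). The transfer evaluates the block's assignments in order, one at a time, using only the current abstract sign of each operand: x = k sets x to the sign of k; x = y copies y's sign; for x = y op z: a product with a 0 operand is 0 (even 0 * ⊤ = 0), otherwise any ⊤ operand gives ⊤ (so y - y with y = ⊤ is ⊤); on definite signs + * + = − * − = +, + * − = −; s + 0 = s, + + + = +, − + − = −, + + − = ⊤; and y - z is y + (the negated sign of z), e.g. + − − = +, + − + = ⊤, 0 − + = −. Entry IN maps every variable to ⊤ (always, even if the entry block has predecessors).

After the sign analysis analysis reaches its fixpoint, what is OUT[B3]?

Answer: {a: +, b: ⊤, c: -, d: +, e: -, f: -}

Working:
Converged values:
  B0: | IN=(all ⊤) | OUT={a:-, e:-; rest ⊤}
  B1: | IN={a:-, e:-; rest ⊤} | OUT={a:-, d:+, e:-, f:-; rest ⊤}
  B2: | IN={a:-, d:+, e:-, f:-; rest ⊤} | OUT={a:+, d:+, e:-, f:-; rest ⊤}
  B3: | IN={a:+, d:+, e:-, f:-; rest ⊤} | OUT={a:+, c:-, d:+, e:-, f:-; rest ⊤}
  B4: | IN={a:+, c:-, d:+, e:-, f:-; rest ⊤} | OUT={a:+, c:-, d:+, e:+, f:-; rest ⊤}

Merge at B3: IN[B3] = OUT[B2] = {a: +, b: ⊤, c: ⊤, d: +, e: -, f: -}
Applying B3's transfer function to that IN value gives OUT[B3] (row B3 above).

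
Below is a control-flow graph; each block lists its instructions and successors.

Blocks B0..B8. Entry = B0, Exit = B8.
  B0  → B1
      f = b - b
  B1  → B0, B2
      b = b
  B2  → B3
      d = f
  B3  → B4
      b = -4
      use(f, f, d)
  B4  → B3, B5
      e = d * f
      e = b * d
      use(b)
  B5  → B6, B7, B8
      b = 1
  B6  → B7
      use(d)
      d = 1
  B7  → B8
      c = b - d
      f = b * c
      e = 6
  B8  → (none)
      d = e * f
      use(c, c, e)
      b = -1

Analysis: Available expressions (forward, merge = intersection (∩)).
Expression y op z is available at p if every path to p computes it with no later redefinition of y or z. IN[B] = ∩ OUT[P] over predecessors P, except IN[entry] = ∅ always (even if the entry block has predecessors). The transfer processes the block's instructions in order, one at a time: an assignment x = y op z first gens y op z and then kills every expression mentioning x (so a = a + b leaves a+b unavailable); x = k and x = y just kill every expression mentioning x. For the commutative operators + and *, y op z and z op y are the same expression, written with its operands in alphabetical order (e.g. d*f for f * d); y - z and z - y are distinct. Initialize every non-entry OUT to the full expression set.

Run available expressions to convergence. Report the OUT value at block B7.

Converged values:
  B0: | IN={} | OUT={b-b}
  B1: | IN={b-b} | OUT={}
  B2: | IN={} | OUT={}
  B3: | IN={} | OUT={}
  B4: | IN={} | OUT={b*d, d*f}
  B5: | IN={b*d, d*f} | OUT={d*f}
  B6: | IN={d*f} | OUT={}
  B7: | IN={} | OUT={b*c, b-d}
  B8: | IN={} | OUT={e*f}

Merge at B7: IN[B7] = OUT[B5] ∩ OUT[B6] = {}
Applying B7's transfer function to that IN value gives OUT[B7] (row B7 above).

Answer: {b*c, b-d}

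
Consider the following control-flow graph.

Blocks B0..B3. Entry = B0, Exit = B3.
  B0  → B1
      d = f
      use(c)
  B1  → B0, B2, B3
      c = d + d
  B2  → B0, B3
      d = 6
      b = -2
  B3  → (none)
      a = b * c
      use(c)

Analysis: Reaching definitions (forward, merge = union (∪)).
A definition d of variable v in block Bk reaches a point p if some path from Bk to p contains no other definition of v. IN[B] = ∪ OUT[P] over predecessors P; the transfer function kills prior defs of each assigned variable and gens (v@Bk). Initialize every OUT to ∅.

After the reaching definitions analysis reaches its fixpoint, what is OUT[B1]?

Answer: {b@B2, c@B1, d@B0}

Derivation:
Per-block solution:
  B0: | IN={b@B2, c@B1, d@B0, d@B2} | OUT={b@B2, c@B1, d@B0}
  B1: | IN={b@B2, c@B1, d@B0} | OUT={b@B2, c@B1, d@B0}
  B2: | IN={b@B2, c@B1, d@B0} | OUT={b@B2, c@B1, d@B2}
  B3: | IN={b@B2, c@B1, d@B0, d@B2} | OUT={a@B3, b@B2, c@B1, d@B0, d@B2}

Merge at B1: IN[B1] = OUT[B0] = {b@B2, c@B1, d@B0}
Applying B1's transfer function to that IN value gives OUT[B1] (row B1 above).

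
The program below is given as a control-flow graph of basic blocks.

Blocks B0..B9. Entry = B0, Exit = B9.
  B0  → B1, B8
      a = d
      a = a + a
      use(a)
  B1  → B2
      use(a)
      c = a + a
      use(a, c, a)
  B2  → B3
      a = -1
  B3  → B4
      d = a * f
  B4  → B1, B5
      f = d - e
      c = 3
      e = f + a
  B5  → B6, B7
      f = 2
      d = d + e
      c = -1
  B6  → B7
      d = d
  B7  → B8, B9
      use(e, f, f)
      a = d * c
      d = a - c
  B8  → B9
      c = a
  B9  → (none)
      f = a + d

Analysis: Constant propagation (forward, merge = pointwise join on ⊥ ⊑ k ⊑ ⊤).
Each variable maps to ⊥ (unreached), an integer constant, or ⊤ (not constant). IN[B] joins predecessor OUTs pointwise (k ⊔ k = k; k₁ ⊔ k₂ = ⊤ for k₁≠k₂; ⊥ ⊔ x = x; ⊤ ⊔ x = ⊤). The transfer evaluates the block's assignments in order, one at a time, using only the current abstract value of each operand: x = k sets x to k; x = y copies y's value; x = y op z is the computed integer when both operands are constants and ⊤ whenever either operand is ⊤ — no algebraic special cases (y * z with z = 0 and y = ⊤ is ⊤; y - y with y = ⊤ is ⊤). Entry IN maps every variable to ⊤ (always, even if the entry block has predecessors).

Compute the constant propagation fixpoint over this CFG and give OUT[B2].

Fixpoint table:
  B0:  IN=(all ⊤)  OUT=(all ⊤)
  B1:  IN=(all ⊤)  OUT=(all ⊤)
  B2:  IN=(all ⊤)  OUT={a:-1; rest ⊤}
  B3:  IN={a:-1; rest ⊤}  OUT={a:-1; rest ⊤}
  B4:  IN={a:-1; rest ⊤}  OUT={a:-1, c:3; rest ⊤}
  B5:  IN={a:-1, c:3; rest ⊤}  OUT={a:-1, c:-1, f:2; rest ⊤}
  B6:  IN={a:-1, c:-1, f:2; rest ⊤}  OUT={a:-1, c:-1, f:2; rest ⊤}
  B7:  IN={a:-1, c:-1, f:2; rest ⊤}  OUT={c:-1, f:2; rest ⊤}
  B8:  IN=(all ⊤)  OUT=(all ⊤)
  B9:  IN=(all ⊤)  OUT=(all ⊤)

Merge at B2: IN[B2] = OUT[B1] = {a: ⊤, b: ⊤, c: ⊤, d: ⊤, e: ⊤, f: ⊤}
Applying B2's transfer function to that IN value gives OUT[B2] (row B2 above).

Answer: {a: -1, b: ⊤, c: ⊤, d: ⊤, e: ⊤, f: ⊤}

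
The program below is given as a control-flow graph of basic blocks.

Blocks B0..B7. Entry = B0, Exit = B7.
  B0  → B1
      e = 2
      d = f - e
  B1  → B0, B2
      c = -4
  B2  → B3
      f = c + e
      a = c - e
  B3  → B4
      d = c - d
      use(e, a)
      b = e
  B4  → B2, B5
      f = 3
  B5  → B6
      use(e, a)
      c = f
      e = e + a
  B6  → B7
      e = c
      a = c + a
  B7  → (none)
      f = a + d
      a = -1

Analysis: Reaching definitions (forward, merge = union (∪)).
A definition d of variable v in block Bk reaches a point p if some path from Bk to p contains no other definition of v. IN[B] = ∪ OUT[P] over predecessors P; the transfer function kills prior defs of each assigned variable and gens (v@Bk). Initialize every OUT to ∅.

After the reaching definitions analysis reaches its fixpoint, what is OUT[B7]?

Per-block solution:
  B0:  IN={c@B1, d@B0, e@B0}  OUT={c@B1, d@B0, e@B0}
  B1:  IN={c@B1, d@B0, e@B0}  OUT={c@B1, d@B0, e@B0}
  B2:  IN={a@B2, b@B3, c@B1, d@B0, d@B3, e@B0, f@B4}  OUT={a@B2, b@B3, c@B1, d@B0, d@B3, e@B0, f@B2}
  B3:  IN={a@B2, b@B3, c@B1, d@B0, d@B3, e@B0, f@B2}  OUT={a@B2, b@B3, c@B1, d@B3, e@B0, f@B2}
  B4:  IN={a@B2, b@B3, c@B1, d@B3, e@B0, f@B2}  OUT={a@B2, b@B3, c@B1, d@B3, e@B0, f@B4}
  B5:  IN={a@B2, b@B3, c@B1, d@B3, e@B0, f@B4}  OUT={a@B2, b@B3, c@B5, d@B3, e@B5, f@B4}
  B6:  IN={a@B2, b@B3, c@B5, d@B3, e@B5, f@B4}  OUT={a@B6, b@B3, c@B5, d@B3, e@B6, f@B4}
  B7:  IN={a@B6, b@B3, c@B5, d@B3, e@B6, f@B4}  OUT={a@B7, b@B3, c@B5, d@B3, e@B6, f@B7}

Merge at B7: IN[B7] = OUT[B6] = {a@B6, b@B3, c@B5, d@B3, e@B6, f@B4}
Applying B7's transfer function to that IN value gives OUT[B7] (row B7 above).

Answer: {a@B7, b@B3, c@B5, d@B3, e@B6, f@B7}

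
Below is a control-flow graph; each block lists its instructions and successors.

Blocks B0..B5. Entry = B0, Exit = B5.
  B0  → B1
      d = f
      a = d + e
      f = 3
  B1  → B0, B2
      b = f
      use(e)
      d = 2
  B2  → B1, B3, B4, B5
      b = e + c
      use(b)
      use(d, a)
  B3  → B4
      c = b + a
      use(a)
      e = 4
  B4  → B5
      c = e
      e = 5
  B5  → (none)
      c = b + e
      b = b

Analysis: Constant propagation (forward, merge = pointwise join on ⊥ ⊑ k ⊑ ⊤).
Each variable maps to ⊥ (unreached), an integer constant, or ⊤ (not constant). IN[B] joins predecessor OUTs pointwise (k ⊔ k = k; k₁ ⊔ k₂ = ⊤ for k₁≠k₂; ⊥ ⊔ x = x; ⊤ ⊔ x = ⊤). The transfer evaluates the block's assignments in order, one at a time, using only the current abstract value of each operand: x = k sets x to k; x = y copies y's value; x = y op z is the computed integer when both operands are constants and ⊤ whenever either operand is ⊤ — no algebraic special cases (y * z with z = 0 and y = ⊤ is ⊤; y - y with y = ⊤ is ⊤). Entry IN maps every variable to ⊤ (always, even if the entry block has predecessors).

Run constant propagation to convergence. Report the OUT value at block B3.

Per-block solution:
  B0:   IN=(all ⊤)   OUT={f:3; rest ⊤}
  B1:   IN={f:3; rest ⊤}   OUT={b:3, d:2, f:3; rest ⊤}
  B2:   IN={b:3, d:2, f:3; rest ⊤}   OUT={d:2, f:3; rest ⊤}
  B3:   IN={d:2, f:3; rest ⊤}   OUT={d:2, e:4, f:3; rest ⊤}
  B4:   IN={d:2, f:3; rest ⊤}   OUT={d:2, e:5, f:3; rest ⊤}
  B5:   IN={d:2, f:3; rest ⊤}   OUT={d:2, f:3; rest ⊤}

Merge at B3: IN[B3] = OUT[B2] = {a: ⊤, b: ⊤, c: ⊤, d: 2, e: ⊤, f: 3}
Applying B3's transfer function to that IN value gives OUT[B3] (row B3 above).

Answer: {a: ⊤, b: ⊤, c: ⊤, d: 2, e: 4, f: 3}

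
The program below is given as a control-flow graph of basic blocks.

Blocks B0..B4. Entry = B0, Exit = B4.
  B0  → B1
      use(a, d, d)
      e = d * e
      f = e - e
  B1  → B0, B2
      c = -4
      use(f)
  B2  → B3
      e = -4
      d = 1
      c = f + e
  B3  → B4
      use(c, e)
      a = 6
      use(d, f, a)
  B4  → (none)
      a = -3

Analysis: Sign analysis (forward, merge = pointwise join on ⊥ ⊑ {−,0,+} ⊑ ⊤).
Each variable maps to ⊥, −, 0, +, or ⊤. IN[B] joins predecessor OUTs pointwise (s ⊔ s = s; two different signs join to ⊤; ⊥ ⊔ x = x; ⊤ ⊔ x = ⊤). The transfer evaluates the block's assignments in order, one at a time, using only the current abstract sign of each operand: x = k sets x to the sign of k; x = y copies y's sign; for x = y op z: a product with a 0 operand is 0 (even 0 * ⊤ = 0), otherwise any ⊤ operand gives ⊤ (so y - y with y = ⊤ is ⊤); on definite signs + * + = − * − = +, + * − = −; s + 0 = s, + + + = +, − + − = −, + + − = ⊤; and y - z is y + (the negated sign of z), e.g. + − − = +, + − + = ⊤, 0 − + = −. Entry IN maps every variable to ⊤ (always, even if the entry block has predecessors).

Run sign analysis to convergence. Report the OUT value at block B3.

Answer: {a: +, b: ⊤, c: ⊤, d: +, e: -, f: ⊤}

Working:
Fixpoint table:
  B0:   IN=(all ⊤)   OUT=(all ⊤)
  B1:   IN=(all ⊤)   OUT={c:-; rest ⊤}
  B2:   IN={c:-; rest ⊤}   OUT={d:+, e:-; rest ⊤}
  B3:   IN={d:+, e:-; rest ⊤}   OUT={a:+, d:+, e:-; rest ⊤}
  B4:   IN={a:+, d:+, e:-; rest ⊤}   OUT={a:-, d:+, e:-; rest ⊤}

Merge at B3: IN[B3] = OUT[B2] = {a: ⊤, b: ⊤, c: ⊤, d: +, e: -, f: ⊤}
Applying B3's transfer function to that IN value gives OUT[B3] (row B3 above).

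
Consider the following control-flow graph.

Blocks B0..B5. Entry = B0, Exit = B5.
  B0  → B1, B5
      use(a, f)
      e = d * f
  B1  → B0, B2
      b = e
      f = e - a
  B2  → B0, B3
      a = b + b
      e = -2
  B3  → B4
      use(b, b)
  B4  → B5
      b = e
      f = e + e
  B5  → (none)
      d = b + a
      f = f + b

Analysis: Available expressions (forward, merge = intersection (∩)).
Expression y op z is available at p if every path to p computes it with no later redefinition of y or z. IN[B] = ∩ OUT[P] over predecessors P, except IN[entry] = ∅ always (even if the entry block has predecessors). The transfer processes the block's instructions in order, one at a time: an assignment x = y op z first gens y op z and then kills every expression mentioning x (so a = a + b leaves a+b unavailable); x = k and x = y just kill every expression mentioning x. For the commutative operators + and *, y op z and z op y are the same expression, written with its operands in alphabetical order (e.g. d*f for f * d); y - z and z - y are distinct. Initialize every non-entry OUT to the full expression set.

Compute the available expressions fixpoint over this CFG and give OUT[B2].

Converged values:
  B0: | IN={} | OUT={d*f}
  B1: | IN={d*f} | OUT={e-a}
  B2: | IN={e-a} | OUT={b+b}
  B3: | IN={b+b} | OUT={b+b}
  B4: | IN={b+b} | OUT={e+e}
  B5: | IN={} | OUT={a+b}

Merge at B2: IN[B2] = OUT[B1] = {e-a}
Applying B2's transfer function to that IN value gives OUT[B2] (row B2 above).

Answer: {b+b}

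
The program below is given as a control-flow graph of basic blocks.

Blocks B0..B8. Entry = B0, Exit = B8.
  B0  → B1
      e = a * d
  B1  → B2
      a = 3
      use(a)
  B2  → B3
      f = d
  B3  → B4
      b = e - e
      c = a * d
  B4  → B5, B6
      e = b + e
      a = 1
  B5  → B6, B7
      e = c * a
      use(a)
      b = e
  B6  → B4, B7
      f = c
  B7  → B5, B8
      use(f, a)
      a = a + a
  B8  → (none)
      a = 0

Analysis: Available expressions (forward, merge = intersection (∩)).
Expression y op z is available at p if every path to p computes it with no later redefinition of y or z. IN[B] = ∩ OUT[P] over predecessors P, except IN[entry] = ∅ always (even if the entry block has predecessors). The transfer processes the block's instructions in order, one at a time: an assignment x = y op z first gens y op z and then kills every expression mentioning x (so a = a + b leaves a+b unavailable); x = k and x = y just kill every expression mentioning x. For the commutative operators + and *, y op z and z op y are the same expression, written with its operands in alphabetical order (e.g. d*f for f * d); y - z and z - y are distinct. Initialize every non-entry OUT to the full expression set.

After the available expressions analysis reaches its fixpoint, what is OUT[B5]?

Answer: {a*c}

Working:
Per-block solution:
  B0:  IN={}  OUT={a*d}
  B1:  IN={a*d}  OUT={}
  B2:  IN={}  OUT={}
  B3:  IN={}  OUT={a*d, e-e}
  B4:  IN={}  OUT={}
  B5:  IN={}  OUT={a*c}
  B6:  IN={}  OUT={}
  B7:  IN={}  OUT={}
  B8:  IN={}  OUT={}

Merge at B5: IN[B5] = OUT[B4] ∩ OUT[B7] = {}
Applying B5's transfer function to that IN value gives OUT[B5] (row B5 above).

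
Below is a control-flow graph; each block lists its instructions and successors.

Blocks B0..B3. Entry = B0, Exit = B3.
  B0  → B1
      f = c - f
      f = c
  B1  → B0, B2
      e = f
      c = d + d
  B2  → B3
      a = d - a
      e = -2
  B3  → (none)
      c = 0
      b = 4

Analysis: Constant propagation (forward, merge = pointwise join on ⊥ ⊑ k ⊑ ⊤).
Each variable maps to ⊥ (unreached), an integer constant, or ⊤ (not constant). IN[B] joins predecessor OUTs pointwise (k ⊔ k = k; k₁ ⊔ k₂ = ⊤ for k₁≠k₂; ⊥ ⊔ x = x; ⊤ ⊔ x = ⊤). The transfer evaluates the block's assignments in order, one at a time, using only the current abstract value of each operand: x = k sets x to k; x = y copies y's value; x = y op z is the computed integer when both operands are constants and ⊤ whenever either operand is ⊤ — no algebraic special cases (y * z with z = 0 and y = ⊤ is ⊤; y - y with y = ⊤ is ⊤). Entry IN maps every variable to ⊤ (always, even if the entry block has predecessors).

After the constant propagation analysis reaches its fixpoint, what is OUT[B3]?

Fixpoint table:
  B0: | IN=(all ⊤) | OUT=(all ⊤)
  B1: | IN=(all ⊤) | OUT=(all ⊤)
  B2: | IN=(all ⊤) | OUT={e:-2; rest ⊤}
  B3: | IN={e:-2; rest ⊤} | OUT={b:4, c:0, e:-2; rest ⊤}

Merge at B3: IN[B3] = OUT[B2] = {a: ⊤, b: ⊤, c: ⊤, d: ⊤, e: -2, f: ⊤}
Applying B3's transfer function to that IN value gives OUT[B3] (row B3 above).

Answer: {a: ⊤, b: 4, c: 0, d: ⊤, e: -2, f: ⊤}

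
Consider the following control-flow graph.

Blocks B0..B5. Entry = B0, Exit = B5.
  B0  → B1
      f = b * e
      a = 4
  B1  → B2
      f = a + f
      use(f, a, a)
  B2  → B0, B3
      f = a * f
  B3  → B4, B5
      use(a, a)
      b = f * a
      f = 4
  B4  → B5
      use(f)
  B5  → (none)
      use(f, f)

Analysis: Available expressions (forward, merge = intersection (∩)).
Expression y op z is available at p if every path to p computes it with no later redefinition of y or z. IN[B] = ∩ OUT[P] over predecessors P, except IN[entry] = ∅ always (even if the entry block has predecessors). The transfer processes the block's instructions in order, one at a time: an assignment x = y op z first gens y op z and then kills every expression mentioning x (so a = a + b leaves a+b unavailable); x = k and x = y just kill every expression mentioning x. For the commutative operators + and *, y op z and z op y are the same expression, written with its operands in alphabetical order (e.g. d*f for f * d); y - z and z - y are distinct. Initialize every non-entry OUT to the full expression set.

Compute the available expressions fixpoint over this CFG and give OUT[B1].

Fixpoint table:
  B0: | IN={} | OUT={b*e}
  B1: | IN={b*e} | OUT={b*e}
  B2: | IN={b*e} | OUT={b*e}
  B3: | IN={b*e} | OUT={}
  B4: | IN={} | OUT={}
  B5: | IN={} | OUT={}

Merge at B1: IN[B1] = OUT[B0] = {b*e}
Applying B1's transfer function to that IN value gives OUT[B1] (row B1 above).

Answer: {b*e}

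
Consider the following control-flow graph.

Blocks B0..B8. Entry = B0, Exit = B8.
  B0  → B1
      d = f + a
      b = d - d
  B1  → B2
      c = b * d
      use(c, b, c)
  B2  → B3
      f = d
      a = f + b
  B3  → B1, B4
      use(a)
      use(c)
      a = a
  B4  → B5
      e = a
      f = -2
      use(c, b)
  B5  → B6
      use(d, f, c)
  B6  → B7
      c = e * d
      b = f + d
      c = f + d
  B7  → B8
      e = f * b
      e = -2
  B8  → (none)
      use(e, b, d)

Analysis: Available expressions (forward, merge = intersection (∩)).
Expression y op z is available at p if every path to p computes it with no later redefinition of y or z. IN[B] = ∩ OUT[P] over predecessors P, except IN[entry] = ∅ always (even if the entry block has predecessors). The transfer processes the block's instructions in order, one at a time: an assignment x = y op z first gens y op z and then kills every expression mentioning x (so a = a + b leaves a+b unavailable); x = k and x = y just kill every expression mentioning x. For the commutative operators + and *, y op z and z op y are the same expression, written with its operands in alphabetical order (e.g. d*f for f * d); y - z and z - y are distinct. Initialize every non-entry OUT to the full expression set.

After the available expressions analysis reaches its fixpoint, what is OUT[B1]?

Answer: {b*d, d-d}

Derivation:
Per-block solution:
  B0:  IN={}  OUT={a+f, d-d}
  B1:  IN={d-d}  OUT={b*d, d-d}
  B2:  IN={b*d, d-d}  OUT={b*d, b+f, d-d}
  B3:  IN={b*d, b+f, d-d}  OUT={b*d, b+f, d-d}
  B4:  IN={b*d, b+f, d-d}  OUT={b*d, d-d}
  B5:  IN={b*d, d-d}  OUT={b*d, d-d}
  B6:  IN={b*d, d-d}  OUT={d*e, d+f, d-d}
  B7:  IN={d*e, d+f, d-d}  OUT={b*f, d+f, d-d}
  B8:  IN={b*f, d+f, d-d}  OUT={b*f, d+f, d-d}

Merge at B1: IN[B1] = OUT[B0] ∩ OUT[B3] = {d-d}
Applying B1's transfer function to that IN value gives OUT[B1] (row B1 above).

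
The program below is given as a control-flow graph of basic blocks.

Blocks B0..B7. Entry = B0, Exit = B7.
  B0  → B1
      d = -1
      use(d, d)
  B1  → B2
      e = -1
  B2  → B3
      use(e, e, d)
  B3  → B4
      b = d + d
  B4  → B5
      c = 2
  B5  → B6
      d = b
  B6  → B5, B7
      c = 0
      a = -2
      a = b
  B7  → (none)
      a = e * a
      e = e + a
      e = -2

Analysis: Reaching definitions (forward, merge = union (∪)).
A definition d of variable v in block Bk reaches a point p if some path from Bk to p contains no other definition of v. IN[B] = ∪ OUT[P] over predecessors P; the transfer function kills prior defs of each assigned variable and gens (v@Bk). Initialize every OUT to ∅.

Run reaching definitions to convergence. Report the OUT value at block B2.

Converged values:
  B0: | IN={} | OUT={d@B0}
  B1: | IN={d@B0} | OUT={d@B0, e@B1}
  B2: | IN={d@B0, e@B1} | OUT={d@B0, e@B1}
  B3: | IN={d@B0, e@B1} | OUT={b@B3, d@B0, e@B1}
  B4: | IN={b@B3, d@B0, e@B1} | OUT={b@B3, c@B4, d@B0, e@B1}
  B5: | IN={a@B6, b@B3, c@B4, c@B6, d@B0, d@B5, e@B1} | OUT={a@B6, b@B3, c@B4, c@B6, d@B5, e@B1}
  B6: | IN={a@B6, b@B3, c@B4, c@B6, d@B5, e@B1} | OUT={a@B6, b@B3, c@B6, d@B5, e@B1}
  B7: | IN={a@B6, b@B3, c@B6, d@B5, e@B1} | OUT={a@B7, b@B3, c@B6, d@B5, e@B7}

Merge at B2: IN[B2] = OUT[B1] = {d@B0, e@B1}
Applying B2's transfer function to that IN value gives OUT[B2] (row B2 above).

Answer: {d@B0, e@B1}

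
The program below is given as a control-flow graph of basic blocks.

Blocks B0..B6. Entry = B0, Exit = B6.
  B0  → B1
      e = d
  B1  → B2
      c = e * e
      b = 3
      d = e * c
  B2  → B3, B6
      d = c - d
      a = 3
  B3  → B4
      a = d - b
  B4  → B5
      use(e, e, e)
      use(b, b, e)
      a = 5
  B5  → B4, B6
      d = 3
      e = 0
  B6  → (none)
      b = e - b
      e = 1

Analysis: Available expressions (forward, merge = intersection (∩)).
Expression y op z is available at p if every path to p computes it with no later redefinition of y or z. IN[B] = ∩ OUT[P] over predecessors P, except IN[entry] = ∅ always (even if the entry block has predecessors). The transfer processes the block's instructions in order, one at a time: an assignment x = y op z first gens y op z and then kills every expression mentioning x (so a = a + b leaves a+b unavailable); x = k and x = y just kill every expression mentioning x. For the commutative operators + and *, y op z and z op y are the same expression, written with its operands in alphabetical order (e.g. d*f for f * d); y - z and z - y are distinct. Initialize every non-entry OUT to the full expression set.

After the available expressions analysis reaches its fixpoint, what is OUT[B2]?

Answer: {c*e, e*e}

Derivation:
Fixpoint table:
  B0: | IN={} | OUT={}
  B1: | IN={} | OUT={c*e, e*e}
  B2: | IN={c*e, e*e} | OUT={c*e, e*e}
  B3: | IN={c*e, e*e} | OUT={c*e, d-b, e*e}
  B4: | IN={} | OUT={}
  B5: | IN={} | OUT={}
  B6: | IN={} | OUT={}

Merge at B2: IN[B2] = OUT[B1] = {c*e, e*e}
Applying B2's transfer function to that IN value gives OUT[B2] (row B2 above).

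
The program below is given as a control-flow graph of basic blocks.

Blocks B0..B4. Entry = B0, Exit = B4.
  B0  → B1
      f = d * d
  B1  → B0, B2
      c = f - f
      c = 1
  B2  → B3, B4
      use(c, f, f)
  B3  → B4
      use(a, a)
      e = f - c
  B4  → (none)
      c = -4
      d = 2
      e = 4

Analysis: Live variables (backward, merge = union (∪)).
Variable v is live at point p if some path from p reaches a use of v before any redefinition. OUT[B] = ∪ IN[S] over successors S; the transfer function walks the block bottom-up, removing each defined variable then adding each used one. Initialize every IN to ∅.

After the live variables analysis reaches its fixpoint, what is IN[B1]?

Answer: {a, d, f}

Trace:
Per-block solution:
  B0:  IN={a, d}  OUT={a, d, f}
  B1:  IN={a, d, f}  OUT={a, c, d, f}
  B2:  IN={a, c, f}  OUT={a, c, f}
  B3:  IN={a, c, f}  OUT={}
  B4:  IN={}  OUT={}

Merge at B1: OUT[B1] = IN[B0] ⊔ IN[B2] = {a, c, d, f}
Applying B1's transfer function to that OUT value gives IN[B1] (row B1 above).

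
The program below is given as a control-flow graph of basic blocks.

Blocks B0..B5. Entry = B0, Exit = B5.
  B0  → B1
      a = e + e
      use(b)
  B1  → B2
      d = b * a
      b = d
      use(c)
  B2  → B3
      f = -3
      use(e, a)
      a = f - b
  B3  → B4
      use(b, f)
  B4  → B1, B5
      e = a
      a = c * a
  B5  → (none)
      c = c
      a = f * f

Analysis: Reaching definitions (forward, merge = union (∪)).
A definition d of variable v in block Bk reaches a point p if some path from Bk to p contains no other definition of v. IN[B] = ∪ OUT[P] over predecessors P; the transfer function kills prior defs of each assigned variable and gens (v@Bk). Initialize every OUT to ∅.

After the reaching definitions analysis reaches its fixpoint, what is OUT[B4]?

Answer: {a@B4, b@B1, d@B1, e@B4, f@B2}

Working:
Fixpoint table:
  B0:   IN={}   OUT={a@B0}
  B1:   IN={a@B0, a@B4, b@B1, d@B1, e@B4, f@B2}   OUT={a@B0, a@B4, b@B1, d@B1, e@B4, f@B2}
  B2:   IN={a@B0, a@B4, b@B1, d@B1, e@B4, f@B2}   OUT={a@B2, b@B1, d@B1, e@B4, f@B2}
  B3:   IN={a@B2, b@B1, d@B1, e@B4, f@B2}   OUT={a@B2, b@B1, d@B1, e@B4, f@B2}
  B4:   IN={a@B2, b@B1, d@B1, e@B4, f@B2}   OUT={a@B4, b@B1, d@B1, e@B4, f@B2}
  B5:   IN={a@B4, b@B1, d@B1, e@B4, f@B2}   OUT={a@B5, b@B1, c@B5, d@B1, e@B4, f@B2}

Merge at B4: IN[B4] = OUT[B3] = {a@B2, b@B1, d@B1, e@B4, f@B2}
Applying B4's transfer function to that IN value gives OUT[B4] (row B4 above).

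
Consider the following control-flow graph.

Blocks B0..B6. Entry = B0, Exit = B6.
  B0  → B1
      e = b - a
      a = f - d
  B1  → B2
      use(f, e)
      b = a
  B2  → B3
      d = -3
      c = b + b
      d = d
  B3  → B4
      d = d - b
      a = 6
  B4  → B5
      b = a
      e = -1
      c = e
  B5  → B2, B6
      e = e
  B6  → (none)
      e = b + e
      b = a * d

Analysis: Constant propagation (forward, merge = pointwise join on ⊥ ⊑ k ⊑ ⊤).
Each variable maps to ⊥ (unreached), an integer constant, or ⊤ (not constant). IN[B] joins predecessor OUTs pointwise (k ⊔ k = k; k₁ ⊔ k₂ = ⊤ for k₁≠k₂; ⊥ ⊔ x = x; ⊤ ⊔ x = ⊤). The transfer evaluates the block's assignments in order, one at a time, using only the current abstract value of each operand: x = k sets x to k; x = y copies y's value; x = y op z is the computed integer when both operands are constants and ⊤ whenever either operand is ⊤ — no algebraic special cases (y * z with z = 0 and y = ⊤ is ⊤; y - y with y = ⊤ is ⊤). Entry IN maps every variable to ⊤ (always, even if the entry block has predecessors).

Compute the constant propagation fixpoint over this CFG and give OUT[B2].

Answer: {a: ⊤, b: ⊤, c: ⊤, d: -3, e: ⊤, f: ⊤}

Working:
Per-block solution:
  B0:   IN=(all ⊤)   OUT=(all ⊤)
  B1:   IN=(all ⊤)   OUT=(all ⊤)
  B2:   IN=(all ⊤)   OUT={d:-3; rest ⊤}
  B3:   IN={d:-3; rest ⊤}   OUT={a:6; rest ⊤}
  B4:   IN={a:6; rest ⊤}   OUT={a:6, b:6, c:-1, e:-1; rest ⊤}
  B5:   IN={a:6, b:6, c:-1, e:-1; rest ⊤}   OUT={a:6, b:6, c:-1, e:-1; rest ⊤}
  B6:   IN={a:6, b:6, c:-1, e:-1; rest ⊤}   OUT={a:6, c:-1, e:5; rest ⊤}

Merge at B2: IN[B2] = OUT[B1] ⊔ OUT[B5] = {a: ⊤, b: ⊤, c: ⊤, d: ⊤, e: ⊤, f: ⊤}
Applying B2's transfer function to that IN value gives OUT[B2] (row B2 above).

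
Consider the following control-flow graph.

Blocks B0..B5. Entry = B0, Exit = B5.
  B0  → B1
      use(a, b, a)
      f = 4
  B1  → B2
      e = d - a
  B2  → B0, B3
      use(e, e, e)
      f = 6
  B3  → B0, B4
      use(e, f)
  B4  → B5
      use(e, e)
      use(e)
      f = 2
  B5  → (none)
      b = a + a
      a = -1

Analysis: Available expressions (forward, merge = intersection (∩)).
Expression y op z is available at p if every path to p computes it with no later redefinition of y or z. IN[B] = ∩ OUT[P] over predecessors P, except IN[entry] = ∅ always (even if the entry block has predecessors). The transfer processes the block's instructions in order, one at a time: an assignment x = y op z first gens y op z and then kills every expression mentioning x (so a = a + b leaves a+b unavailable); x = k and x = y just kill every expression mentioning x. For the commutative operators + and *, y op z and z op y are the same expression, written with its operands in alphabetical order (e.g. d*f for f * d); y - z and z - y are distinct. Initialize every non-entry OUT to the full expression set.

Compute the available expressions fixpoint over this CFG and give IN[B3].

Fixpoint table:
  B0: | IN={} | OUT={}
  B1: | IN={} | OUT={d-a}
  B2: | IN={d-a} | OUT={d-a}
  B3: | IN={d-a} | OUT={d-a}
  B4: | IN={d-a} | OUT={d-a}
  B5: | IN={d-a} | OUT={}

Merge at B3: IN[B3] = OUT[B2] = {d-a}

Answer: {d-a}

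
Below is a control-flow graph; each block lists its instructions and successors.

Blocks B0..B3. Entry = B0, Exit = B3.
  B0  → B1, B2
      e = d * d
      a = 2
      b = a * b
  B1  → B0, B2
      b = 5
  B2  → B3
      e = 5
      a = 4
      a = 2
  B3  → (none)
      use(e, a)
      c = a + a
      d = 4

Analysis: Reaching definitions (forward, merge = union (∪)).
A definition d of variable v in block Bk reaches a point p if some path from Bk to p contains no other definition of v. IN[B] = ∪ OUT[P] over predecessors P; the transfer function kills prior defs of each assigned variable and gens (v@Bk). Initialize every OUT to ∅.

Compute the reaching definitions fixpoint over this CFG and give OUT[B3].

Answer: {a@B2, b@B0, b@B1, c@B3, d@B3, e@B2}

Derivation:
Converged values:
  B0: | IN={a@B0, b@B1, e@B0} | OUT={a@B0, b@B0, e@B0}
  B1: | IN={a@B0, b@B0, e@B0} | OUT={a@B0, b@B1, e@B0}
  B2: | IN={a@B0, b@B0, b@B1, e@B0} | OUT={a@B2, b@B0, b@B1, e@B2}
  B3: | IN={a@B2, b@B0, b@B1, e@B2} | OUT={a@B2, b@B0, b@B1, c@B3, d@B3, e@B2}

Merge at B3: IN[B3] = OUT[B2] = {a@B2, b@B0, b@B1, e@B2}
Applying B3's transfer function to that IN value gives OUT[B3] (row B3 above).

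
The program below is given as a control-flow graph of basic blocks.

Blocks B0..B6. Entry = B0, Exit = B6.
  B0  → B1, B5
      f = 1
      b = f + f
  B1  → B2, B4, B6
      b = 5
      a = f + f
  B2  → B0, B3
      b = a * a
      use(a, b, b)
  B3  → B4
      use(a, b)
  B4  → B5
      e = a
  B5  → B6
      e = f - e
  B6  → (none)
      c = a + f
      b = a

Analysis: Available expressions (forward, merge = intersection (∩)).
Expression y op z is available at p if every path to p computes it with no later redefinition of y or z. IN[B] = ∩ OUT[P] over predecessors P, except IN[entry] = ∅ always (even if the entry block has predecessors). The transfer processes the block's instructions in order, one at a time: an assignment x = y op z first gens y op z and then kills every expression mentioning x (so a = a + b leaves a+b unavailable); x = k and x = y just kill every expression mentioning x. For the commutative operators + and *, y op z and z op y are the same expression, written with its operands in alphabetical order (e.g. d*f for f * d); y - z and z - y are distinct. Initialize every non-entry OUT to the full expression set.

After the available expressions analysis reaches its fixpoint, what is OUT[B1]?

Answer: {f+f}

Working:
Converged values:
  B0:  IN={}  OUT={f+f}
  B1:  IN={f+f}  OUT={f+f}
  B2:  IN={f+f}  OUT={a*a, f+f}
  B3:  IN={a*a, f+f}  OUT={a*a, f+f}
  B4:  IN={f+f}  OUT={f+f}
  B5:  IN={f+f}  OUT={f+f}
  B6:  IN={f+f}  OUT={a+f, f+f}

Merge at B1: IN[B1] = OUT[B0] = {f+f}
Applying B1's transfer function to that IN value gives OUT[B1] (row B1 above).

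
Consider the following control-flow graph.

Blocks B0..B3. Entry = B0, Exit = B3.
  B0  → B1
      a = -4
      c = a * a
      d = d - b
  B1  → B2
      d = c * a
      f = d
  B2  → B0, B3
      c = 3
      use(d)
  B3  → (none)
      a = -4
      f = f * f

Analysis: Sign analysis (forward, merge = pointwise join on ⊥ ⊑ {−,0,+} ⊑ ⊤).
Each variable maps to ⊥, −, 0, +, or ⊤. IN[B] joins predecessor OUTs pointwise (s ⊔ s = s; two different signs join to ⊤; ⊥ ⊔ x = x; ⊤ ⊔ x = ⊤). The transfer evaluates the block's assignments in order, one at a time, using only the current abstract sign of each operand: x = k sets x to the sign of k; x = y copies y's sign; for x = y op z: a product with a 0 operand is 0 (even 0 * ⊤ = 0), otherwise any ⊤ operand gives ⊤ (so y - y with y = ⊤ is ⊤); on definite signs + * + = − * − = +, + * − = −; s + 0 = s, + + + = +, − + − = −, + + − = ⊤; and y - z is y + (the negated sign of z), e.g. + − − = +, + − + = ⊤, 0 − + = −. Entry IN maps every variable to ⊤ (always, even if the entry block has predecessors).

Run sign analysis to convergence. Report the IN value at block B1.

Answer: {a: -, b: ⊤, c: +, d: ⊤, e: ⊤, f: ⊤}

Working:
Fixpoint table:
  B0: | IN=(all ⊤) | OUT={a:-, c:+; rest ⊤}
  B1: | IN={a:-, c:+; rest ⊤} | OUT={a:-, c:+, d:-, f:-; rest ⊤}
  B2: | IN={a:-, c:+, d:-, f:-; rest ⊤} | OUT={a:-, c:+, d:-, f:-; rest ⊤}
  B3: | IN={a:-, c:+, d:-, f:-; rest ⊤} | OUT={a:-, c:+, d:-, f:+; rest ⊤}

Merge at B1: IN[B1] = OUT[B0] = {a: -, b: ⊤, c: +, d: ⊤, e: ⊤, f: ⊤}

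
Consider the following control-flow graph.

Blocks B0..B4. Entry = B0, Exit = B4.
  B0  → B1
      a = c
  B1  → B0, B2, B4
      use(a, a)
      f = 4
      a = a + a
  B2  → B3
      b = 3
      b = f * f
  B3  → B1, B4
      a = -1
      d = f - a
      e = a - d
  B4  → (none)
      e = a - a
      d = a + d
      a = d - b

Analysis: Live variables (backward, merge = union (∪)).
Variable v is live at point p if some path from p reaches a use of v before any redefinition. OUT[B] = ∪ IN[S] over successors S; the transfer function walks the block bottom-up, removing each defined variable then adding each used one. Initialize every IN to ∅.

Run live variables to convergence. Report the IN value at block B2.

Fixpoint table:
  B0:   IN={b, c, d}   OUT={a, b, c, d}
  B1:   IN={a, b, c, d}   OUT={a, b, c, d, f}
  B2:   IN={c, f}   OUT={b, c, f}
  B3:   IN={b, c, f}   OUT={a, b, c, d}
  B4:   IN={a, b, d}   OUT={}

Merge at B2: OUT[B2] = IN[B3] = {b, c, f}
Applying B2's transfer function to that OUT value gives IN[B2] (row B2 above).

Answer: {c, f}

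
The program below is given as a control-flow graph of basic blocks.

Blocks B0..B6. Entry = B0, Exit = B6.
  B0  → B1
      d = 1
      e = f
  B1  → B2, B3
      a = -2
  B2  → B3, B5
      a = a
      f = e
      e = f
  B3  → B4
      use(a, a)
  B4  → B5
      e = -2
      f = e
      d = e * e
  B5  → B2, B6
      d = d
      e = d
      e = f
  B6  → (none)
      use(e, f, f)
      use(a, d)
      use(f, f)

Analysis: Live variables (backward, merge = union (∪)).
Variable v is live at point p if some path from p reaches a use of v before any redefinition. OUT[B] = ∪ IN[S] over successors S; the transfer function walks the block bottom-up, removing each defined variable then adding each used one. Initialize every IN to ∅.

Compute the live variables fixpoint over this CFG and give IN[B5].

Answer: {a, d, f}

Trace:
Fixpoint table:
  B0:  IN={f}  OUT={d, e}
  B1:  IN={d, e}  OUT={a, d, e}
  B2:  IN={a, d, e}  OUT={a, d, f}
  B3:  IN={a}  OUT={a}
  B4:  IN={a}  OUT={a, d, f}
  B5:  IN={a, d, f}  OUT={a, d, e, f}
  B6:  IN={a, d, e, f}  OUT={}

Merge at B5: OUT[B5] = IN[B2] ⊔ IN[B6] = {a, d, e, f}
Applying B5's transfer function to that OUT value gives IN[B5] (row B5 above).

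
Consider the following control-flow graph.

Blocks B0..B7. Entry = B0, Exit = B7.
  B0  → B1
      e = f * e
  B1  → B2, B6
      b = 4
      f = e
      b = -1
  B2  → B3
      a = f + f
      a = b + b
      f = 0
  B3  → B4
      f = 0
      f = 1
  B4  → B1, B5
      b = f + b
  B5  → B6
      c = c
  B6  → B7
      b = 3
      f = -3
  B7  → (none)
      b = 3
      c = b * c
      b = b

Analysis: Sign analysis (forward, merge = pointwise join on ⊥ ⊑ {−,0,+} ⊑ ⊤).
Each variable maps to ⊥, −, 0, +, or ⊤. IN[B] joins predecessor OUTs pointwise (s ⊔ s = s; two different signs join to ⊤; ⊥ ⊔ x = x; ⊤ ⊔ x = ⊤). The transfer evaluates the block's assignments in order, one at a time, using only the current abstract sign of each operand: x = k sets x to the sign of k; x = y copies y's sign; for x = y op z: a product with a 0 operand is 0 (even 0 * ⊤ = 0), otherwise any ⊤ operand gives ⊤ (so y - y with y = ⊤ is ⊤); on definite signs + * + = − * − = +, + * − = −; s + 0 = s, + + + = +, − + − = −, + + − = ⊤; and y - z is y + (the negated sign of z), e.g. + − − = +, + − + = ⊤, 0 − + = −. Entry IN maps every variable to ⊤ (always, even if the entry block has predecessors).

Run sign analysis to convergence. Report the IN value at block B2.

Answer: {a: ⊤, b: -, c: ⊤, d: ⊤, e: ⊤, f: ⊤}

Working:
Fixpoint table:
  B0:  IN=(all ⊤)  OUT=(all ⊤)
  B1:  IN=(all ⊤)  OUT={b:-; rest ⊤}
  B2:  IN={b:-; rest ⊤}  OUT={a:-, b:-, f:0; rest ⊤}
  B3:  IN={a:-, b:-, f:0; rest ⊤}  OUT={a:-, b:-, f:+; rest ⊤}
  B4:  IN={a:-, b:-, f:+; rest ⊤}  OUT={a:-, f:+; rest ⊤}
  B5:  IN={a:-, f:+; rest ⊤}  OUT={a:-, f:+; rest ⊤}
  B6:  IN=(all ⊤)  OUT={b:+, f:-; rest ⊤}
  B7:  IN={b:+, f:-; rest ⊤}  OUT={b:+, f:-; rest ⊤}

Merge at B2: IN[B2] = OUT[B1] = {a: ⊤, b: -, c: ⊤, d: ⊤, e: ⊤, f: ⊤}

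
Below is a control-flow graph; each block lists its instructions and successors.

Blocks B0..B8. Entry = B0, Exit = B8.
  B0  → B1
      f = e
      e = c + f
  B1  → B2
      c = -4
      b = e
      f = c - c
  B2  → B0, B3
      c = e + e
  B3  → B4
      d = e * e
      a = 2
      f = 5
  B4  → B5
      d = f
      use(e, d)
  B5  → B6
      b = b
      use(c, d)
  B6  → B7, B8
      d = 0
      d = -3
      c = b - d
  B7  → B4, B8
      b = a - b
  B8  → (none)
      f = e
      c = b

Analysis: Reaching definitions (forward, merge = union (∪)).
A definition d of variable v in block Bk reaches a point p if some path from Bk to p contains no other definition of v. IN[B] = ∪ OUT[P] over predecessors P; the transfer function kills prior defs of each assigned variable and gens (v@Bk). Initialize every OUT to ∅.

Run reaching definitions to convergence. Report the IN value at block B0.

Converged values:
  B0:  IN={b@B1, c@B2, e@B0, f@B1}  OUT={b@B1, c@B2, e@B0, f@B0}
  B1:  IN={b@B1, c@B2, e@B0, f@B0}  OUT={b@B1, c@B1, e@B0, f@B1}
  B2:  IN={b@B1, c@B1, e@B0, f@B1}  OUT={b@B1, c@B2, e@B0, f@B1}
  B3:  IN={b@B1, c@B2, e@B0, f@B1}  OUT={a@B3, b@B1, c@B2, d@B3, e@B0, f@B3}
  B4:  IN={a@B3, b@B1, b@B7, c@B2, c@B6, d@B3, d@B6, e@B0, f@B3}  OUT={a@B3, b@B1, b@B7, c@B2, c@B6, d@B4, e@B0, f@B3}
  B5:  IN={a@B3, b@B1, b@B7, c@B2, c@B6, d@B4, e@B0, f@B3}  OUT={a@B3, b@B5, c@B2, c@B6, d@B4, e@B0, f@B3}
  B6:  IN={a@B3, b@B5, c@B2, c@B6, d@B4, e@B0, f@B3}  OUT={a@B3, b@B5, c@B6, d@B6, e@B0, f@B3}
  B7:  IN={a@B3, b@B5, c@B6, d@B6, e@B0, f@B3}  OUT={a@B3, b@B7, c@B6, d@B6, e@B0, f@B3}
  B8:  IN={a@B3, b@B5, b@B7, c@B6, d@B6, e@B0, f@B3}  OUT={a@B3, b@B5, b@B7, c@B8, d@B6, e@B0, f@B8}

Merge at B0 (entry node, so the boundary value {} is joined with the incoming edge(s)): IN[B0] = {} ⊔ OUT[B2] = {b@B1, c@B2, e@B0, f@B1}

Answer: {b@B1, c@B2, e@B0, f@B1}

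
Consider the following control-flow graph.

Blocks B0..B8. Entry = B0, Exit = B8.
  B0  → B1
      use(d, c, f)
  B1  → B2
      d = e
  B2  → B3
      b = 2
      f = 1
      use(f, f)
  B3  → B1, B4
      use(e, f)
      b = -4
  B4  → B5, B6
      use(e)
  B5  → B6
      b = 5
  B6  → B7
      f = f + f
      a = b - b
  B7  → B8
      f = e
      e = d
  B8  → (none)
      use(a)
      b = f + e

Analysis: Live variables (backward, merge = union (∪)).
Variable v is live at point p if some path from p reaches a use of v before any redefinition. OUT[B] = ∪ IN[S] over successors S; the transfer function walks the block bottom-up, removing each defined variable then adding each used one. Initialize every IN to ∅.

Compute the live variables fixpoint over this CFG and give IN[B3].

Fixpoint table:
  B0:   IN={c, d, e, f}   OUT={e}
  B1:   IN={e}   OUT={d, e}
  B2:   IN={d, e}   OUT={d, e, f}
  B3:   IN={d, e, f}   OUT={b, d, e, f}
  B4:   IN={b, d, e, f}   OUT={b, d, e, f}
  B5:   IN={d, e, f}   OUT={b, d, e, f}
  B6:   IN={b, d, e, f}   OUT={a, d, e}
  B7:   IN={a, d, e}   OUT={a, e, f}
  B8:   IN={a, e, f}   OUT={}

Merge at B3: OUT[B3] = IN[B1] ⊔ IN[B4] = {b, d, e, f}
Applying B3's transfer function to that OUT value gives IN[B3] (row B3 above).

Answer: {d, e, f}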